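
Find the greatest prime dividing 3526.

3526 = 2 · 1763
1763 = 41 · 43
43 is prime.
So 3526 = 2 · 41 · 43; the largest prime factor is 43.

43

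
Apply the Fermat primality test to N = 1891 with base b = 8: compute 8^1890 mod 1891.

8^1 ≡ 8 (mod 1891)
8^2 ≡ 8^2 = 64 ≡ 64 (mod 1891)
8^4 ≡ 64^2 = 4096 ≡ 314 (mod 1891)
8^8 ≡ 314^2 = 98596 ≡ 264 (mod 1891)
8^16 ≡ 264^2 = 69696 ≡ 1620 (mod 1891)
8^32 ≡ 1620^2 = 2624400 ≡ 1583 (mod 1891)
8^64 ≡ 1583^2 = 2505889 ≡ 314 (mod 1891)
8^128 ≡ 314^2 = 98596 ≡ 264 (mod 1891)
8^256 ≡ 264^2 = 69696 ≡ 1620 (mod 1891)
8^512 ≡ 1620^2 = 2624400 ≡ 1583 (mod 1891)
8^1024 ≡ 1583^2 = 2505889 ≡ 314 (mod 1891)
1890 = 1024 + 512 + 256 + 64 + 32 + 2 in binary powers of 2.
So 8^1890 ≡ 314 · 1583 · 1620 · 314 · 1583 · 64 ≡ 1768 (mod 1891).
Since 1768 ≠ 1, base 8 is a Fermat witness: 1891 is composite.

1768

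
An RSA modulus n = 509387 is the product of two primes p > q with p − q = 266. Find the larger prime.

859

Since p = q + 266, we have 509387 = q(q + 266), so q² + 266q − 509387 = 0.
Discriminant: 266² + 4·509387 = 70756 + 2037548 = 2108304; √2108304 = 1452.
q = (−266 + 1452)/2 = 593, and p = q + 266 = 859.
Check: 593 · 859 = 509387.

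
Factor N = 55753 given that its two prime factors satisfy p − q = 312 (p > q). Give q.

127

Since p = q + 312, we have 55753 = q(q + 312), so q² + 312q − 55753 = 0.
Discriminant: 312² + 4·55753 = 97344 + 223012 = 320356; √320356 = 566.
q = (−312 + 566)/2 = 127, and p = q + 312 = 439.
Check: 127 · 439 = 55753.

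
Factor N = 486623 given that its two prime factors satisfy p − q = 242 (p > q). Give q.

Since p = q + 242, we have 486623 = q(q + 242), so q² + 242q − 486623 = 0.
Discriminant: 242² + 4·486623 = 58564 + 1946492 = 2005056; √2005056 = 1416.
q = (−242 + 1416)/2 = 587, and p = q + 242 = 829.
Check: 587 · 829 = 486623.

587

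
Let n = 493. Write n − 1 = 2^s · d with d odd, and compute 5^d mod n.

419

493 − 1 = 492 = 2^2 · 123, so d = 123.
5^1 ≡ 5 (mod 493)
5^2 ≡ 5^2 = 25 ≡ 25 (mod 493)
5^4 ≡ 25^2 = 625 ≡ 132 (mod 493)
5^8 ≡ 132^2 = 17424 ≡ 169 (mod 493)
5^16 ≡ 169^2 = 28561 ≡ 460 (mod 493)
5^32 ≡ 460^2 = 211600 ≡ 103 (mod 493)
5^64 ≡ 103^2 = 10609 ≡ 256 (mod 493)
123 = 64 + 32 + 16 + 8 + 2 + 1 in binary powers of 2.
So 5^123 ≡ 256 · 103 · 460 · 169 · 25 · 5 ≡ 419 (mod 493).
Squaring chain: 419 → 53; never reaches −1, so base 5 is a Miller–Rabin witness that 493 is composite.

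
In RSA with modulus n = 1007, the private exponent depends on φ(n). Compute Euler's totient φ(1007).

936

Factor: 1007 = 19 · 53.
φ(1007) = (19−1) · (53−1) = 18 · 52 = 936.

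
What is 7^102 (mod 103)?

1

7^1 ≡ 7 (mod 103)
7^2 ≡ 7^2 = 49 ≡ 49 (mod 103)
7^4 ≡ 49^2 = 2401 ≡ 32 (mod 103)
7^8 ≡ 32^2 = 1024 ≡ 97 (mod 103)
7^16 ≡ 97^2 = 9409 ≡ 36 (mod 103)
7^32 ≡ 36^2 = 1296 ≡ 60 (mod 103)
7^64 ≡ 60^2 = 3600 ≡ 98 (mod 103)
102 = 64 + 32 + 4 + 2 in binary powers of 2.
So 7^102 ≡ 98 · 60 · 32 · 49 ≡ 1 (mod 103).
Since the result is 1, base 7 gives no evidence that 103 is composite.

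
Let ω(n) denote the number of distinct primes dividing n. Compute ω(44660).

5

44660 = 2^2 · 11165
11165 = 5 · 2233
2233 = 7 · 319
319 = 11 · 29
44660 = 2^2 · 5 · 7 · 11 · 29, which has 5 distinct prime factors.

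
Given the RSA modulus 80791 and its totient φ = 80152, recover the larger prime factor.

467

φ(n) = (p−1)(q−1) = n − (p+q) + 1, so p + q = 80791 − 80152 + 1 = 640.
p and q are the roots of t² − 640t + 80791 = 0.
Discriminant: 640² − 4·80791 = 409600 − 323164 = 86436; √86436 = 294.
q = (640 − 294)/2 = 173, p = (640 + 294)/2 = 467.
Check: 173 · 467 = 80791.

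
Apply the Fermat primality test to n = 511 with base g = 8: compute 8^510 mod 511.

8^1 ≡ 8 (mod 511)
8^2 ≡ 8^2 = 64 ≡ 64 (mod 511)
8^4 ≡ 64^2 = 4096 ≡ 8 (mod 511)
8^8 ≡ 8^2 = 64 ≡ 64 (mod 511)
8^16 ≡ 64^2 = 4096 ≡ 8 (mod 511)
8^32 ≡ 8^2 = 64 ≡ 64 (mod 511)
8^64 ≡ 64^2 = 4096 ≡ 8 (mod 511)
8^128 ≡ 8^2 = 64 ≡ 64 (mod 511)
8^256 ≡ 64^2 = 4096 ≡ 8 (mod 511)
510 = 256 + 128 + 64 + 32 + 16 + 8 + 4 + 2 in binary powers of 2.
So 8^510 ≡ 8 · 64 · 8 · 64 · 8 · 64 · 8 · 64 ≡ 1 (mod 511).
Since the result is 1, base 8 gives no evidence that 511 is composite.

1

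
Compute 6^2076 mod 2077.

6^1 ≡ 6 (mod 2077)
6^2 ≡ 6^2 = 36 ≡ 36 (mod 2077)
6^4 ≡ 36^2 = 1296 ≡ 1296 (mod 2077)
6^8 ≡ 1296^2 = 1679616 ≡ 1400 (mod 2077)
6^16 ≡ 1400^2 = 1960000 ≡ 1389 (mod 2077)
6^32 ≡ 1389^2 = 1929321 ≡ 1865 (mod 2077)
6^64 ≡ 1865^2 = 3478225 ≡ 1327 (mod 2077)
6^128 ≡ 1327^2 = 1760929 ≡ 1710 (mod 2077)
6^256 ≡ 1710^2 = 2924100 ≡ 1761 (mod 2077)
6^512 ≡ 1761^2 = 3101121 ≡ 160 (mod 2077)
6^1024 ≡ 160^2 = 25600 ≡ 676 (mod 2077)
6^2048 ≡ 676^2 = 456976 ≡ 36 (mod 2077)
2076 = 2048 + 16 + 8 + 4 in binary powers of 2.
So 6^2076 ≡ 36 · 1389 · 1400 · 1296 ≡ 1148 (mod 2077).
Since 1148 ≠ 1, base 6 is a Fermat witness: 2077 is composite.

1148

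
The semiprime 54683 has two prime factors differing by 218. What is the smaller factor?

149

Since p = q + 218, we have 54683 = q(q + 218), so q² + 218q − 54683 = 0.
Discriminant: 218² + 4·54683 = 47524 + 218732 = 266256; √266256 = 516.
q = (−218 + 516)/2 = 149, and p = q + 218 = 367.
Check: 149 · 367 = 54683.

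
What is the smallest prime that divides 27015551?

79

27015551 is odd.
Digit sum 26, not divisible by 3.
Ends in 1: not divisible by 5.
7: 27015551 = 7·3859364 + 3
11: 27015551 = 11·2455959 + 2
13: 27015551 = 13·2078119 + 4
17: 27015551 = 17·1589150 + 1
19: 27015551 = 19·1421871 + 2
23: 27015551 = 23·1174589 + 4
29: 27015551 = 29·931570 + 21
31: 27015551 = 31·871469 + 12
37: 27015551 = 37·730150 + 1
41: 27015551 = 41·658915 + 36
43: 27015551 = 43·628268 + 27
47: 27015551 = 47·574798 + 45
53: 27015551 = 53·509727 + 20
59: 27015551 = 59·457890 + 41
61: 27015551 = 61·442877 + 54
67: 27015551 = 67·403217 + 12
71: 27015551 = 71·380500 + 51
73: 27015551 = 73·370076 + 3
79: 27015551 = 79·341969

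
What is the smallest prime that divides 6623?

37

6623 is odd.
Digit sum 17, not divisible by 3.
Ends in 3: not divisible by 5.
7: 6623 = 7·946 + 1
11: 6623 = 11·602 + 1
13: 6623 = 13·509 + 6
17: 6623 = 17·389 + 10
19: 6623 = 19·348 + 11
23: 6623 = 23·287 + 22
29: 6623 = 29·228 + 11
31: 6623 = 31·213 + 20
37: 6623 = 37·179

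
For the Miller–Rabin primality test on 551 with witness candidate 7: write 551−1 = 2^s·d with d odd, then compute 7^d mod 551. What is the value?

551 − 1 = 550 = 2^1 · 275, so d = 275.
7^1 ≡ 7 (mod 551)
7^2 ≡ 7^2 = 49 ≡ 49 (mod 551)
7^4 ≡ 49^2 = 2401 ≡ 197 (mod 551)
7^8 ≡ 197^2 = 38809 ≡ 239 (mod 551)
7^16 ≡ 239^2 = 57121 ≡ 368 (mod 551)
7^32 ≡ 368^2 = 135424 ≡ 429 (mod 551)
7^64 ≡ 429^2 = 184041 ≡ 7 (mod 551)
7^128 ≡ 7^2 = 49 ≡ 49 (mod 551)
7^256 ≡ 49^2 = 2401 ≡ 197 (mod 551)
275 = 256 + 16 + 2 + 1 in binary powers of 2.
So 7^275 ≡ 197 · 368 · 49 · 7 ≡ 49 (mod 551).
Squaring chain: 49; never reaches −1, so base 7 is a Miller–Rabin witness that 551 is composite.

49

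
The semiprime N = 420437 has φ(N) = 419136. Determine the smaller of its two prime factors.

φ(n) = (p−1)(q−1) = n − (p+q) + 1, so p + q = 420437 − 419136 + 1 = 1302.
p and q are the roots of t² − 1302t + 420437 = 0.
Discriminant: 1302² − 4·420437 = 1695204 − 1681748 = 13456; √13456 = 116.
q = (1302 − 116)/2 = 593, p = (1302 + 116)/2 = 709.
Check: 593 · 709 = 420437.

593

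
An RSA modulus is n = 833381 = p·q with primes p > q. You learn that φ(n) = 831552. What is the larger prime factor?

φ(n) = (p−1)(q−1) = n − (p+q) + 1, so p + q = 833381 − 831552 + 1 = 1830.
p and q are the roots of t² − 1830t + 833381 = 0.
Discriminant: 1830² − 4·833381 = 3348900 − 3333524 = 15376; √15376 = 124.
q = (1830 − 124)/2 = 853, p = (1830 + 124)/2 = 977.
Check: 853 · 977 = 833381.

977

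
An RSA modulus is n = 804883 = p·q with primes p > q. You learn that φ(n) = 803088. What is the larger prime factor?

937

φ(n) = (p−1)(q−1) = n − (p+q) + 1, so p + q = 804883 − 803088 + 1 = 1796.
p and q are the roots of t² − 1796t + 804883 = 0.
Discriminant: 1796² − 4·804883 = 3225616 − 3219532 = 6084; √6084 = 78.
q = (1796 − 78)/2 = 859, p = (1796 + 78)/2 = 937.
Check: 859 · 937 = 804883.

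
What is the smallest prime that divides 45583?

79

45583 is odd.
Digit sum 25, not divisible by 3.
Ends in 3: not divisible by 5.
7: 45583 = 7·6511 + 6
11: 45583 = 11·4143 + 10
13: 45583 = 13·3506 + 5
17: 45583 = 17·2681 + 6
19: 45583 = 19·2399 + 2
23: 45583 = 23·1981 + 20
29: 45583 = 29·1571 + 24
31: 45583 = 31·1470 + 13
37: 45583 = 37·1231 + 36
41: 45583 = 41·1111 + 32
43: 45583 = 43·1060 + 3
47: 45583 = 47·969 + 40
53: 45583 = 53·860 + 3
59: 45583 = 59·772 + 35
61: 45583 = 61·747 + 16
67: 45583 = 67·680 + 23
71: 45583 = 71·642 + 1
73: 45583 = 73·624 + 31
79: 45583 = 79·577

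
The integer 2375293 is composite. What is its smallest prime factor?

2375293 is odd.
Digit sum 31, not divisible by 3.
Ends in 3: not divisible by 5.
7: 2375293 = 7·339327 + 4
11: 2375293 = 11·215935 + 8
13: 2375293 = 13·182714 + 11
17: 2375293 = 17·139723 + 2
19: 2375293 = 19·125015 + 8
23: 2375293 = 23·103273 + 14
29: 2375293 = 29·81906 + 19
31: 2375293 = 31·76622 + 11
37: 2375293 = 37·64197 + 4
41: 2375293 = 41·57933 + 40
43: 2375293 = 43·55239 + 16
47: 2375293 = 47·50538 + 7
53: 2375293 = 53·44816 + 45
59: 2375293 = 59·40259 + 12
61: 2375293 = 61·38939 + 14
67: 2375293 = 67·35452 + 9
71: 2375293 = 71·33454 + 59
73: 2375293 = 73·32538 + 19
79: 2375293 = 79·30067

79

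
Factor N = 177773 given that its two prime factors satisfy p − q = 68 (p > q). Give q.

Since p = q + 68, we have 177773 = q(q + 68), so q² + 68q − 177773 = 0.
Discriminant: 68² + 4·177773 = 4624 + 711092 = 715716; √715716 = 846.
q = (−68 + 846)/2 = 389, and p = q + 68 = 457.
Check: 389 · 457 = 177773.

389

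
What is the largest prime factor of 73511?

73

73511 = 19 · 3869
3869 = 53 · 73
73 is prime.
So 73511 = 19 · 53 · 73; the largest prime factor is 73.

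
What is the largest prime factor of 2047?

2047 = 23 · 89
89 is prime.
So 2047 = 23 · 89; the largest prime factor is 89.

89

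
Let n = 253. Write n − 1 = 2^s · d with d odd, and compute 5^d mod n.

191

253 − 1 = 252 = 2^2 · 63, so d = 63.
5^1 ≡ 5 (mod 253)
5^2 ≡ 5^2 = 25 ≡ 25 (mod 253)
5^4 ≡ 25^2 = 625 ≡ 119 (mod 253)
5^8 ≡ 119^2 = 14161 ≡ 246 (mod 253)
5^16 ≡ 246^2 = 60516 ≡ 49 (mod 253)
5^32 ≡ 49^2 = 2401 ≡ 124 (mod 253)
63 = 32 + 16 + 8 + 4 + 2 + 1 in binary powers of 2.
So 5^63 ≡ 124 · 49 · 246 · 119 · 25 · 5 ≡ 191 (mod 253).
Squaring chain: 191 → 49; never reaches −1, so base 5 is a Miller–Rabin witness that 253 is composite.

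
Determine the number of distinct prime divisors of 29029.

29029 = 7 · 4147
4147 = 11 · 377
377 = 13 · 29
29029 = 7 · 11 · 13 · 29, which has 4 distinct prime factors.

4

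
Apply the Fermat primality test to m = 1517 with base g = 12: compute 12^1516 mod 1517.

127

12^1 ≡ 12 (mod 1517)
12^2 ≡ 12^2 = 144 ≡ 144 (mod 1517)
12^4 ≡ 144^2 = 20736 ≡ 1015 (mod 1517)
12^8 ≡ 1015^2 = 1030225 ≡ 182 (mod 1517)
12^16 ≡ 182^2 = 33124 ≡ 1267 (mod 1517)
12^32 ≡ 1267^2 = 1605289 ≡ 303 (mod 1517)
12^64 ≡ 303^2 = 91809 ≡ 789 (mod 1517)
12^128 ≡ 789^2 = 622521 ≡ 551 (mod 1517)
12^256 ≡ 551^2 = 303601 ≡ 201 (mod 1517)
12^512 ≡ 201^2 = 40401 ≡ 959 (mod 1517)
12^1024 ≡ 959^2 = 919681 ≡ 379 (mod 1517)
1516 = 1024 + 256 + 128 + 64 + 32 + 8 + 4 in binary powers of 2.
So 12^1516 ≡ 379 · 201 · 551 · 789 · 303 · 182 · 1015 ≡ 127 (mod 1517).
Since 127 ≠ 1, base 12 is a Fermat witness: 1517 is composite.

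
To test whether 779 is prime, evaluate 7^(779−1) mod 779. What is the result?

7^1 ≡ 7 (mod 779)
7^2 ≡ 7^2 = 49 ≡ 49 (mod 779)
7^4 ≡ 49^2 = 2401 ≡ 64 (mod 779)
7^8 ≡ 64^2 = 4096 ≡ 201 (mod 779)
7^16 ≡ 201^2 = 40401 ≡ 672 (mod 779)
7^32 ≡ 672^2 = 451584 ≡ 543 (mod 779)
7^64 ≡ 543^2 = 294849 ≡ 387 (mod 779)
7^128 ≡ 387^2 = 149769 ≡ 201 (mod 779)
7^256 ≡ 201^2 = 40401 ≡ 672 (mod 779)
7^512 ≡ 672^2 = 451584 ≡ 543 (mod 779)
778 = 512 + 256 + 8 + 2 in binary powers of 2.
So 7^778 ≡ 543 · 672 · 201 · 49 ≡ 292 (mod 779).
Since 292 ≠ 1, base 7 is a Fermat witness: 779 is composite.

292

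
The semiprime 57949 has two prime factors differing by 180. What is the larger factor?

347

Since p = q + 180, we have 57949 = q(q + 180), so q² + 180q − 57949 = 0.
Discriminant: 180² + 4·57949 = 32400 + 231796 = 264196; √264196 = 514.
q = (−180 + 514)/2 = 167, and p = q + 180 = 347.
Check: 167 · 347 = 57949.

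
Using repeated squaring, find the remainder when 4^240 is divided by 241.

4^1 ≡ 4 (mod 241)
4^2 ≡ 4^2 = 16 ≡ 16 (mod 241)
4^4 ≡ 16^2 = 256 ≡ 15 (mod 241)
4^8 ≡ 15^2 = 225 ≡ 225 (mod 241)
4^16 ≡ 225^2 = 50625 ≡ 15 (mod 241)
4^32 ≡ 15^2 = 225 ≡ 225 (mod 241)
4^64 ≡ 225^2 = 50625 ≡ 15 (mod 241)
4^128 ≡ 15^2 = 225 ≡ 225 (mod 241)
240 = 128 + 64 + 32 + 16 in binary powers of 2.
So 4^240 ≡ 225 · 15 · 225 · 15 ≡ 1 (mod 241).
Since the result is 1, base 4 gives no evidence that 241 is composite.

1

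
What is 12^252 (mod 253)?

12^1 ≡ 12 (mod 253)
12^2 ≡ 12^2 = 144 ≡ 144 (mod 253)
12^4 ≡ 144^2 = 20736 ≡ 243 (mod 253)
12^8 ≡ 243^2 = 59049 ≡ 100 (mod 253)
12^16 ≡ 100^2 = 10000 ≡ 133 (mod 253)
12^32 ≡ 133^2 = 17689 ≡ 232 (mod 253)
12^64 ≡ 232^2 = 53824 ≡ 188 (mod 253)
12^128 ≡ 188^2 = 35344 ≡ 177 (mod 253)
252 = 128 + 64 + 32 + 16 + 8 + 4 in binary powers of 2.
So 12^252 ≡ 177 · 188 · 232 · 133 · 100 · 243 ≡ 232 (mod 253).
Since 232 ≠ 1, base 12 is a Fermat witness: 253 is composite.

232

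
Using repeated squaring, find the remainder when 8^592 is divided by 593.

1

8^1 ≡ 8 (mod 593)
8^2 ≡ 8^2 = 64 ≡ 64 (mod 593)
8^4 ≡ 64^2 = 4096 ≡ 538 (mod 593)
8^8 ≡ 538^2 = 289444 ≡ 60 (mod 593)
8^16 ≡ 60^2 = 3600 ≡ 42 (mod 593)
8^32 ≡ 42^2 = 1764 ≡ 578 (mod 593)
8^64 ≡ 578^2 = 334084 ≡ 225 (mod 593)
8^128 ≡ 225^2 = 50625 ≡ 220 (mod 593)
8^256 ≡ 220^2 = 48400 ≡ 367 (mod 593)
8^512 ≡ 367^2 = 134689 ≡ 78 (mod 593)
592 = 512 + 64 + 16 in binary powers of 2.
So 8^592 ≡ 78 · 225 · 42 ≡ 1 (mod 593).
Since the result is 1, base 8 gives no evidence that 593 is composite.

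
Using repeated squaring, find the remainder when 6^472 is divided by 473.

135

6^1 ≡ 6 (mod 473)
6^2 ≡ 6^2 = 36 ≡ 36 (mod 473)
6^4 ≡ 36^2 = 1296 ≡ 350 (mod 473)
6^8 ≡ 350^2 = 122500 ≡ 466 (mod 473)
6^16 ≡ 466^2 = 217156 ≡ 49 (mod 473)
6^32 ≡ 49^2 = 2401 ≡ 36 (mod 473)
6^64 ≡ 36^2 = 1296 ≡ 350 (mod 473)
6^128 ≡ 350^2 = 122500 ≡ 466 (mod 473)
6^256 ≡ 466^2 = 217156 ≡ 49 (mod 473)
472 = 256 + 128 + 64 + 16 + 8 in binary powers of 2.
So 6^472 ≡ 49 · 466 · 350 · 49 · 466 ≡ 135 (mod 473).
Since 135 ≠ 1, base 6 is a Fermat witness: 473 is composite.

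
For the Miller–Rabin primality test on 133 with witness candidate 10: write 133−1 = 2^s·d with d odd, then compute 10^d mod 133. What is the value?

27

133 − 1 = 132 = 2^2 · 33, so d = 33.
10^1 ≡ 10 (mod 133)
10^2 ≡ 10^2 = 100 ≡ 100 (mod 133)
10^4 ≡ 100^2 = 10000 ≡ 25 (mod 133)
10^8 ≡ 25^2 = 625 ≡ 93 (mod 133)
10^16 ≡ 93^2 = 8649 ≡ 4 (mod 133)
10^32 ≡ 4^2 = 16 ≡ 16 (mod 133)
33 = 32 + 1 in binary powers of 2.
So 10^33 ≡ 16 · 10 ≡ 27 (mod 133).
Squaring chain: 27 → 64; never reaches −1, so base 10 is a Miller–Rabin witness that 133 is composite.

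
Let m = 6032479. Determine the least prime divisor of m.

67

6032479 is odd.
Digit sum 31, not divisible by 3.
Ends in 9: not divisible by 5.
7: 6032479 = 7·861782 + 5
11: 6032479 = 11·548407 + 2
13: 6032479 = 13·464036 + 11
17: 6032479 = 17·354851 + 12
19: 6032479 = 19·317498 + 17
23: 6032479 = 23·262281 + 16
29: 6032479 = 29·208016 + 15
31: 6032479 = 31·194596 + 3
37: 6032479 = 37·163039 + 36
41: 6032479 = 41·147133 + 26
43: 6032479 = 43·140290 + 9
47: 6032479 = 47·128350 + 29
53: 6032479 = 53·113820 + 19
59: 6032479 = 59·102245 + 24
61: 6032479 = 61·98893 + 6
67: 6032479 = 67·90037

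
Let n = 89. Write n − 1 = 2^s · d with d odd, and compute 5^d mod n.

89 − 1 = 88 = 2^3 · 11, so d = 11.
5^1 ≡ 5 (mod 89)
5^2 ≡ 5^2 = 25 ≡ 25 (mod 89)
5^4 ≡ 25^2 = 625 ≡ 2 (mod 89)
5^8 ≡ 2^2 = 4 ≡ 4 (mod 89)
11 = 8 + 2 + 1 in binary powers of 2.
So 5^11 ≡ 4 · 25 · 5 ≡ 55 (mod 89).
Squaring chain: 55 → 88 → 1; reaches −1, so base 5 does not prove 89 composite.

55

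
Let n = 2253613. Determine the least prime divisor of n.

53

2253613 is odd.
Digit sum 22, not divisible by 3.
Ends in 3: not divisible by 5.
7: 2253613 = 7·321944 + 5
11: 2253613 = 11·204873 + 10
13: 2253613 = 13·173354 + 11
17: 2253613 = 17·132565 + 8
19: 2253613 = 19·118611 + 4
23: 2253613 = 23·97983 + 4
29: 2253613 = 29·77710 + 23
31: 2253613 = 31·72697 + 6
37: 2253613 = 37·60908 + 17
41: 2253613 = 41·54966 + 7
43: 2253613 = 43·52409 + 26
47: 2253613 = 47·47949 + 10
53: 2253613 = 53·42521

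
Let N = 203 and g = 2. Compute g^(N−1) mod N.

2^1 ≡ 2 (mod 203)
2^2 ≡ 2^2 = 4 ≡ 4 (mod 203)
2^4 ≡ 4^2 = 16 ≡ 16 (mod 203)
2^8 ≡ 16^2 = 256 ≡ 53 (mod 203)
2^16 ≡ 53^2 = 2809 ≡ 170 (mod 203)
2^32 ≡ 170^2 = 28900 ≡ 74 (mod 203)
2^64 ≡ 74^2 = 5476 ≡ 198 (mod 203)
2^128 ≡ 198^2 = 39204 ≡ 25 (mod 203)
202 = 128 + 64 + 8 + 2 in binary powers of 2.
So 2^202 ≡ 25 · 198 · 53 · 4 ≡ 93 (mod 203).
Since 93 ≠ 1, base 2 is a Fermat witness: 203 is composite.

93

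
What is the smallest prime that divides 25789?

25789 is odd.
Digit sum 31, not divisible by 3.
Ends in 9: not divisible by 5.
7: 25789 = 7·3684 + 1
11: 25789 = 11·2344 + 5
13: 25789 = 13·1983 + 10
17: 25789 = 17·1517

17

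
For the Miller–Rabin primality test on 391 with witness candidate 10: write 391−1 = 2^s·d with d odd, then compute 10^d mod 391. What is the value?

320

391 − 1 = 390 = 2^1 · 195, so d = 195.
10^1 ≡ 10 (mod 391)
10^2 ≡ 10^2 = 100 ≡ 100 (mod 391)
10^4 ≡ 100^2 = 10000 ≡ 225 (mod 391)
10^8 ≡ 225^2 = 50625 ≡ 186 (mod 391)
10^16 ≡ 186^2 = 34596 ≡ 188 (mod 391)
10^32 ≡ 188^2 = 35344 ≡ 154 (mod 391)
10^64 ≡ 154^2 = 23716 ≡ 256 (mod 391)
10^128 ≡ 256^2 = 65536 ≡ 239 (mod 391)
195 = 128 + 64 + 2 + 1 in binary powers of 2.
So 10^195 ≡ 239 · 256 · 100 · 10 ≡ 320 (mod 391).
Squaring chain: 320; never reaches −1, so base 10 is a Miller–Rabin witness that 391 is composite.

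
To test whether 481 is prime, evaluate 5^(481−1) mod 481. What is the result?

5^1 ≡ 5 (mod 481)
5^2 ≡ 5^2 = 25 ≡ 25 (mod 481)
5^4 ≡ 25^2 = 625 ≡ 144 (mod 481)
5^8 ≡ 144^2 = 20736 ≡ 53 (mod 481)
5^16 ≡ 53^2 = 2809 ≡ 404 (mod 481)
5^32 ≡ 404^2 = 163216 ≡ 157 (mod 481)
5^64 ≡ 157^2 = 24649 ≡ 118 (mod 481)
5^128 ≡ 118^2 = 13924 ≡ 456 (mod 481)
5^256 ≡ 456^2 = 207936 ≡ 144 (mod 481)
480 = 256 + 128 + 64 + 32 in binary powers of 2.
So 5^480 ≡ 144 · 456 · 118 · 157 ≡ 417 (mod 481).
Since 417 ≠ 1, base 5 is a Fermat witness: 481 is composite.

417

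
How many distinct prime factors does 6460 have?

4

6460 = 2^2 · 1615
1615 = 5 · 323
323 = 17 · 19
6460 = 2^2 · 5 · 17 · 19, which has 4 distinct prime factors.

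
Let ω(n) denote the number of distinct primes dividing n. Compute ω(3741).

3741 = 3 · 1247
1247 = 29 · 43
3741 = 3 · 29 · 43, which has 3 distinct prime factors.

3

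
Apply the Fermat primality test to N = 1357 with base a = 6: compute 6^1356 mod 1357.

6^1 ≡ 6 (mod 1357)
6^2 ≡ 6^2 = 36 ≡ 36 (mod 1357)
6^4 ≡ 36^2 = 1296 ≡ 1296 (mod 1357)
6^8 ≡ 1296^2 = 1679616 ≡ 1007 (mod 1357)
6^16 ≡ 1007^2 = 1014049 ≡ 370 (mod 1357)
6^32 ≡ 370^2 = 136900 ≡ 1200 (mod 1357)
6^64 ≡ 1200^2 = 1440000 ≡ 223 (mod 1357)
6^128 ≡ 223^2 = 49729 ≡ 877 (mod 1357)
6^256 ≡ 877^2 = 769129 ≡ 1067 (mod 1357)
6^512 ≡ 1067^2 = 1138489 ≡ 1323 (mod 1357)
6^1024 ≡ 1323^2 = 1750329 ≡ 1156 (mod 1357)
1356 = 1024 + 256 + 64 + 8 + 4 in binary powers of 2.
So 6^1356 ≡ 1156 · 1067 · 223 · 1007 · 1296 ≡ 1090 (mod 1357).
Since 1090 ≠ 1, base 6 is a Fermat witness: 1357 is composite.

1090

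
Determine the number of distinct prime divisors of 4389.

4389 = 3 · 1463
1463 = 7 · 209
209 = 11 · 19
4389 = 3 · 7 · 11 · 19, which has 4 distinct prime factors.

4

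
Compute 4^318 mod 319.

4^1 ≡ 4 (mod 319)
4^2 ≡ 4^2 = 16 ≡ 16 (mod 319)
4^4 ≡ 16^2 = 256 ≡ 256 (mod 319)
4^8 ≡ 256^2 = 65536 ≡ 141 (mod 319)
4^16 ≡ 141^2 = 19881 ≡ 103 (mod 319)
4^32 ≡ 103^2 = 10609 ≡ 82 (mod 319)
4^64 ≡ 82^2 = 6724 ≡ 25 (mod 319)
4^128 ≡ 25^2 = 625 ≡ 306 (mod 319)
4^256 ≡ 306^2 = 93636 ≡ 169 (mod 319)
318 = 256 + 32 + 16 + 8 + 4 + 2 in binary powers of 2.
So 4^318 ≡ 169 · 82 · 103 · 141 · 256 · 16 ≡ 284 (mod 319).
Since 284 ≠ 1, base 4 is a Fermat witness: 319 is composite.

284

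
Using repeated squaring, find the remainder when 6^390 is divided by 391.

6^1 ≡ 6 (mod 391)
6^2 ≡ 6^2 = 36 ≡ 36 (mod 391)
6^4 ≡ 36^2 = 1296 ≡ 123 (mod 391)
6^8 ≡ 123^2 = 15129 ≡ 271 (mod 391)
6^16 ≡ 271^2 = 73441 ≡ 324 (mod 391)
6^32 ≡ 324^2 = 104976 ≡ 188 (mod 391)
6^64 ≡ 188^2 = 35344 ≡ 154 (mod 391)
6^128 ≡ 154^2 = 23716 ≡ 256 (mod 391)
6^256 ≡ 256^2 = 65536 ≡ 239 (mod 391)
390 = 256 + 128 + 4 + 2 in binary powers of 2.
So 6^390 ≡ 239 · 256 · 123 · 36 ≡ 25 (mod 391).
Since 25 ≠ 1, base 6 is a Fermat witness: 391 is composite.

25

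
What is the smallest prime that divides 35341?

35341 is odd.
Digit sum 16, not divisible by 3.
Ends in 1: not divisible by 5.
7: 35341 = 7·5048 + 5
11: 35341 = 11·3212 + 9
13: 35341 = 13·2718 + 7
17: 35341 = 17·2078 + 15
19: 35341 = 19·1860 + 1
23: 35341 = 23·1536 + 13
29: 35341 = 29·1218 + 19
31: 35341 = 31·1140 + 1
37: 35341 = 37·955 + 6
41: 35341 = 41·861 + 40
43: 35341 = 43·821 + 38
47: 35341 = 47·751 + 44
53: 35341 = 53·666 + 43
59: 35341 = 59·599

59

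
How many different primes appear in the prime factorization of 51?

2

51 = 3 · 17
51 = 3 · 17, which has 2 distinct prime factors.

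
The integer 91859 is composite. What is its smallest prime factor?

91859 is odd.
Digit sum 32, not divisible by 3.
Ends in 9: not divisible by 5.
7: 91859 = 7·13122 + 5
11: 91859 = 11·8350 + 9
13: 91859 = 13·7066 + 1
17: 91859 = 17·5403 + 8
19: 91859 = 19·4834 + 13
23: 91859 = 23·3993 + 20
29: 91859 = 29·3167 + 16
31: 91859 = 31·2963 + 6
37: 91859 = 37·2482 + 25
41: 91859 = 41·2240 + 19
43: 91859 = 43·2136 + 11
47: 91859 = 47·1954 + 21
53: 91859 = 53·1733 + 10
59: 91859 = 59·1556 + 55
61: 91859 = 61·1505 + 54
67: 91859 = 67·1371 + 2
71: 91859 = 71·1293 + 56
73: 91859 = 73·1258 + 25
79: 91859 = 79·1162 + 61
83: 91859 = 83·1106 + 61
89: 91859 = 89·1032 + 11
97: 91859 = 97·947

97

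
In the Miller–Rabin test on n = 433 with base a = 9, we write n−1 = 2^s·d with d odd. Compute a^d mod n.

433 − 1 = 432 = 2^4 · 27, so d = 27.
9^1 ≡ 9 (mod 433)
9^2 ≡ 9^2 = 81 ≡ 81 (mod 433)
9^4 ≡ 81^2 = 6561 ≡ 66 (mod 433)
9^8 ≡ 66^2 = 4356 ≡ 26 (mod 433)
9^16 ≡ 26^2 = 676 ≡ 243 (mod 433)
27 = 16 + 8 + 2 + 1 in binary powers of 2.
So 9^27 ≡ 243 · 26 · 81 · 9 ≡ 1 (mod 433).
Since 9^d ≡ 1 (mod 433), base 9 does not prove 433 composite.

1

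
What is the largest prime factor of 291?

97

291 = 3 · 97
97 is prime.
So 291 = 3 · 97; the largest prime factor is 97.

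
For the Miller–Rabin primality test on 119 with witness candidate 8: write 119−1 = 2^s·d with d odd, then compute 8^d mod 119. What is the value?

36

119 − 1 = 118 = 2^1 · 59, so d = 59.
8^1 ≡ 8 (mod 119)
8^2 ≡ 8^2 = 64 ≡ 64 (mod 119)
8^4 ≡ 64^2 = 4096 ≡ 50 (mod 119)
8^8 ≡ 50^2 = 2500 ≡ 1 (mod 119)
8^16 ≡ 1^2 = 1 ≡ 1 (mod 119)
8^32 ≡ 1^2 = 1 ≡ 1 (mod 119)
59 = 32 + 16 + 8 + 2 + 1 in binary powers of 2.
So 8^59 ≡ 1 · 1 · 1 · 64 · 8 ≡ 36 (mod 119).
Squaring chain: 36; never reaches −1, so base 8 is a Miller–Rabin witness that 119 is composite.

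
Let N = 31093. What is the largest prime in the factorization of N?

31093 = 17 · 1829
1829 = 31 · 59
59 is prime.
So 31093 = 17 · 31 · 59; the largest prime factor is 59.

59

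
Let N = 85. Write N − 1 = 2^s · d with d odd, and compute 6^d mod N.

85 − 1 = 84 = 2^2 · 21, so d = 21.
6^1 ≡ 6 (mod 85)
6^2 ≡ 6^2 = 36 ≡ 36 (mod 85)
6^4 ≡ 36^2 = 1296 ≡ 21 (mod 85)
6^8 ≡ 21^2 = 441 ≡ 16 (mod 85)
6^16 ≡ 16^2 = 256 ≡ 1 (mod 85)
21 = 16 + 4 + 1 in binary powers of 2.
So 6^21 ≡ 1 · 21 · 6 ≡ 41 (mod 85).
Squaring chain: 41 → 66; never reaches −1, so base 6 is a Miller–Rabin witness that 85 is composite.

41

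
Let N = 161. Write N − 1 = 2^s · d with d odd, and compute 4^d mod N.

58

161 − 1 = 160 = 2^5 · 5, so d = 5.
4^1 ≡ 4 (mod 161)
4^2 ≡ 4^2 = 16 ≡ 16 (mod 161)
4^4 ≡ 16^2 = 256 ≡ 95 (mod 161)
5 = 4 + 1 in binary powers of 2.
So 4^5 ≡ 95 · 4 ≡ 58 (mod 161).
Squaring chain: 58 → 144 → 128 → 123 → 156; never reaches −1, so base 4 is a Miller–Rabin witness that 161 is composite.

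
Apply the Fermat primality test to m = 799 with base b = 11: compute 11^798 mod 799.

332

11^1 ≡ 11 (mod 799)
11^2 ≡ 11^2 = 121 ≡ 121 (mod 799)
11^4 ≡ 121^2 = 14641 ≡ 259 (mod 799)
11^8 ≡ 259^2 = 67081 ≡ 764 (mod 799)
11^16 ≡ 764^2 = 583696 ≡ 426 (mod 799)
11^32 ≡ 426^2 = 181476 ≡ 103 (mod 799)
11^64 ≡ 103^2 = 10609 ≡ 222 (mod 799)
11^128 ≡ 222^2 = 49284 ≡ 545 (mod 799)
11^256 ≡ 545^2 = 297025 ≡ 596 (mod 799)
11^512 ≡ 596^2 = 355216 ≡ 460 (mod 799)
798 = 512 + 256 + 16 + 8 + 4 + 2 in binary powers of 2.
So 11^798 ≡ 460 · 596 · 426 · 764 · 259 · 121 ≡ 332 (mod 799).
Since 332 ≠ 1, base 11 is a Fermat witness: 799 is composite.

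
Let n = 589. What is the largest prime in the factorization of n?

31

589 = 19 · 31
31 is prime.
So 589 = 19 · 31; the largest prime factor is 31.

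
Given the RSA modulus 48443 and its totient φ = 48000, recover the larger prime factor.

φ(n) = (p−1)(q−1) = n − (p+q) + 1, so p + q = 48443 − 48000 + 1 = 444.
p and q are the roots of t² − 444t + 48443 = 0.
Discriminant: 444² − 4·48443 = 197136 − 193772 = 3364; √3364 = 58.
q = (444 − 58)/2 = 193, p = (444 + 58)/2 = 251.
Check: 193 · 251 = 48443.

251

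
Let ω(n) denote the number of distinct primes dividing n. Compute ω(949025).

949025 = 5^2 · 37961
37961 = 7 · 5423
5423 = 11 · 493
493 = 17 · 29
949025 = 5^2 · 7 · 11 · 17 · 29, which has 5 distinct prime factors.

5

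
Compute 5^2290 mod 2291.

5^1 ≡ 5 (mod 2291)
5^2 ≡ 5^2 = 25 ≡ 25 (mod 2291)
5^4 ≡ 25^2 = 625 ≡ 625 (mod 2291)
5^8 ≡ 625^2 = 390625 ≡ 1155 (mod 2291)
5^16 ≡ 1155^2 = 1334025 ≡ 663 (mod 2291)
5^32 ≡ 663^2 = 439569 ≡ 1988 (mod 2291)
5^64 ≡ 1988^2 = 3952144 ≡ 169 (mod 2291)
5^128 ≡ 169^2 = 28561 ≡ 1069 (mod 2291)
5^256 ≡ 1069^2 = 1142761 ≡ 1843 (mod 2291)
5^512 ≡ 1843^2 = 3396649 ≡ 1387 (mod 2291)
5^1024 ≡ 1387^2 = 1923769 ≡ 1620 (mod 2291)
5^2048 ≡ 1620^2 = 2624400 ≡ 1205 (mod 2291)
2290 = 2048 + 128 + 64 + 32 + 16 + 2 in binary powers of 2.
So 5^2290 ≡ 1205 · 1069 · 169 · 1988 · 663 · 25 ≡ 111 (mod 2291).
Since 111 ≠ 1, base 5 is a Fermat witness: 2291 is composite.

111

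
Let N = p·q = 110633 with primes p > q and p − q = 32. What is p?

Since p = q + 32, we have 110633 = q(q + 32), so q² + 32q − 110633 = 0.
Discriminant: 32² + 4·110633 = 1024 + 442532 = 443556; √443556 = 666.
q = (−32 + 666)/2 = 317, and p = q + 32 = 349.
Check: 317 · 349 = 110633.

349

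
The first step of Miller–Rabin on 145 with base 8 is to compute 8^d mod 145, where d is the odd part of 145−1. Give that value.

145 − 1 = 144 = 2^4 · 9, so d = 9.
8^1 ≡ 8 (mod 145)
8^2 ≡ 8^2 = 64 ≡ 64 (mod 145)
8^4 ≡ 64^2 = 4096 ≡ 36 (mod 145)
8^8 ≡ 36^2 = 1296 ≡ 136 (mod 145)
9 = 8 + 1 in binary powers of 2.
So 8^9 ≡ 136 · 8 ≡ 73 (mod 145).
Squaring chain: 73 → 109 → 136 → 81; never reaches −1, so base 8 is a Miller–Rabin witness that 145 is composite.

73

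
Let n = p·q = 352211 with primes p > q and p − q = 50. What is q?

Since p = q + 50, we have 352211 = q(q + 50), so q² + 50q − 352211 = 0.
Discriminant: 50² + 4·352211 = 2500 + 1408844 = 1411344; √1411344 = 1188.
q = (−50 + 1188)/2 = 569, and p = q + 50 = 619.
Check: 569 · 619 = 352211.

569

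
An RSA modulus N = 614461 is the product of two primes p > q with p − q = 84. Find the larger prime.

Since p = q + 84, we have 614461 = q(q + 84), so q² + 84q − 614461 = 0.
Discriminant: 84² + 4·614461 = 7056 + 2457844 = 2464900; √2464900 = 1570.
q = (−84 + 1570)/2 = 743, and p = q + 84 = 827.
Check: 743 · 827 = 614461.

827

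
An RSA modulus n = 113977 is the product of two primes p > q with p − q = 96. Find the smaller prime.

293

Since p = q + 96, we have 113977 = q(q + 96), so q² + 96q − 113977 = 0.
Discriminant: 96² + 4·113977 = 9216 + 455908 = 465124; √465124 = 682.
q = (−96 + 682)/2 = 293, and p = q + 96 = 389.
Check: 293 · 389 = 113977.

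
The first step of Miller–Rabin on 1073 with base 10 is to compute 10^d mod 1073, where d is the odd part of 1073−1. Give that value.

1046

1073 − 1 = 1072 = 2^4 · 67, so d = 67.
10^1 ≡ 10 (mod 1073)
10^2 ≡ 10^2 = 100 ≡ 100 (mod 1073)
10^4 ≡ 100^2 = 10000 ≡ 343 (mod 1073)
10^8 ≡ 343^2 = 117649 ≡ 692 (mod 1073)
10^16 ≡ 692^2 = 478864 ≡ 306 (mod 1073)
10^32 ≡ 306^2 = 93636 ≡ 285 (mod 1073)
10^64 ≡ 285^2 = 81225 ≡ 750 (mod 1073)
67 = 64 + 2 + 1 in binary powers of 2.
So 10^67 ≡ 750 · 100 · 10 ≡ 1046 (mod 1073).
Squaring chain: 1046 → 729 → 306 → 285; never reaches −1, so base 10 is a Miller–Rabin witness that 1073 is composite.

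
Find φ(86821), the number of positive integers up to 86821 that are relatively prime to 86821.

73008

Factor: 86821 = 7 · 79 · 157.
φ(86821) = (7−1) · (79−1) · (157−1) = 6 · 78 · 156 = 73008.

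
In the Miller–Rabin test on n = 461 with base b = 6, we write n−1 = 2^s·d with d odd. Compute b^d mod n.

461 − 1 = 460 = 2^2 · 115, so d = 115.
6^1 ≡ 6 (mod 461)
6^2 ≡ 6^2 = 36 ≡ 36 (mod 461)
6^4 ≡ 36^2 = 1296 ≡ 374 (mod 461)
6^8 ≡ 374^2 = 139876 ≡ 193 (mod 461)
6^16 ≡ 193^2 = 37249 ≡ 369 (mod 461)
6^32 ≡ 369^2 = 136161 ≡ 166 (mod 461)
6^64 ≡ 166^2 = 27556 ≡ 357 (mod 461)
115 = 64 + 32 + 16 + 2 + 1 in binary powers of 2.
So 6^115 ≡ 357 · 166 · 369 · 36 · 6 ≡ 1 (mod 461).
Since 6^d ≡ 1 (mod 461), base 6 does not prove 461 composite.

1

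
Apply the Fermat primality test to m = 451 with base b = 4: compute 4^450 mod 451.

4^1 ≡ 4 (mod 451)
4^2 ≡ 4^2 = 16 ≡ 16 (mod 451)
4^4 ≡ 16^2 = 256 ≡ 256 (mod 451)
4^8 ≡ 256^2 = 65536 ≡ 141 (mod 451)
4^16 ≡ 141^2 = 19881 ≡ 37 (mod 451)
4^32 ≡ 37^2 = 1369 ≡ 16 (mod 451)
4^64 ≡ 16^2 = 256 ≡ 256 (mod 451)
4^128 ≡ 256^2 = 65536 ≡ 141 (mod 451)
4^256 ≡ 141^2 = 19881 ≡ 37 (mod 451)
450 = 256 + 128 + 64 + 2 in binary powers of 2.
So 4^450 ≡ 37 · 141 · 256 · 16 ≡ 1 (mod 451).
Since the result is 1, base 4 gives no evidence that 451 is composite.

1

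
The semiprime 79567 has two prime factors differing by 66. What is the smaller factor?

251

Since p = q + 66, we have 79567 = q(q + 66), so q² + 66q − 79567 = 0.
Discriminant: 66² + 4·79567 = 4356 + 318268 = 322624; √322624 = 568.
q = (−66 + 568)/2 = 251, and p = q + 66 = 317.
Check: 251 · 317 = 79567.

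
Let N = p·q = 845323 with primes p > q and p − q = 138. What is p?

991

Since p = q + 138, we have 845323 = q(q + 138), so q² + 138q − 845323 = 0.
Discriminant: 138² + 4·845323 = 19044 + 3381292 = 3400336; √3400336 = 1844.
q = (−138 + 1844)/2 = 853, and p = q + 138 = 991.
Check: 853 · 991 = 845323.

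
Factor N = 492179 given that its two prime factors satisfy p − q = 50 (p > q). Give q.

677

Since p = q + 50, we have 492179 = q(q + 50), so q² + 50q − 492179 = 0.
Discriminant: 50² + 4·492179 = 2500 + 1968716 = 1971216; √1971216 = 1404.
q = (−50 + 1404)/2 = 677, and p = q + 50 = 727.
Check: 677 · 727 = 492179.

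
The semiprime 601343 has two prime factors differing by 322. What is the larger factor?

953

Since p = q + 322, we have 601343 = q(q + 322), so q² + 322q − 601343 = 0.
Discriminant: 322² + 4·601343 = 103684 + 2405372 = 2509056; √2509056 = 1584.
q = (−322 + 1584)/2 = 631, and p = q + 322 = 953.
Check: 631 · 953 = 601343.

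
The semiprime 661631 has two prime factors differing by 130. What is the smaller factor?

751

Since p = q + 130, we have 661631 = q(q + 130), so q² + 130q − 661631 = 0.
Discriminant: 130² + 4·661631 = 16900 + 2646524 = 2663424; √2663424 = 1632.
q = (−130 + 1632)/2 = 751, and p = q + 130 = 881.
Check: 751 · 881 = 661631.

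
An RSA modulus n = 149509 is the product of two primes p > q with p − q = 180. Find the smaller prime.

Since p = q + 180, we have 149509 = q(q + 180), so q² + 180q − 149509 = 0.
Discriminant: 180² + 4·149509 = 32400 + 598036 = 630436; √630436 = 794.
q = (−180 + 794)/2 = 307, and p = q + 180 = 487.
Check: 307 · 487 = 149509.

307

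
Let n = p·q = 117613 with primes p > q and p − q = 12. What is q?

337

Since p = q + 12, we have 117613 = q(q + 12), so q² + 12q − 117613 = 0.
Discriminant: 12² + 4·117613 = 144 + 470452 = 470596; √470596 = 686.
q = (−12 + 686)/2 = 337, and p = q + 12 = 349.
Check: 337 · 349 = 117613.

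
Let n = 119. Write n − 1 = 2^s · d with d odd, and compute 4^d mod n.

30

119 − 1 = 118 = 2^1 · 59, so d = 59.
4^1 ≡ 4 (mod 119)
4^2 ≡ 4^2 = 16 ≡ 16 (mod 119)
4^4 ≡ 16^2 = 256 ≡ 18 (mod 119)
4^8 ≡ 18^2 = 324 ≡ 86 (mod 119)
4^16 ≡ 86^2 = 7396 ≡ 18 (mod 119)
4^32 ≡ 18^2 = 324 ≡ 86 (mod 119)
59 = 32 + 16 + 8 + 2 + 1 in binary powers of 2.
So 4^59 ≡ 86 · 18 · 86 · 16 · 4 ≡ 30 (mod 119).
Squaring chain: 30; never reaches −1, so base 4 is a Miller–Rabin witness that 119 is composite.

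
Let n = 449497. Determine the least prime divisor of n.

449497 is odd.
Digit sum 37, not divisible by 3.
Ends in 7: not divisible by 5.
7: 449497 = 7·64213 + 6
11: 449497 = 11·40863 + 4
13: 449497 = 13·34576 + 9
17: 449497 = 17·26441

17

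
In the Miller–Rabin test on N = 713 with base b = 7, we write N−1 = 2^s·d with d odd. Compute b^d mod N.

536

713 − 1 = 712 = 2^3 · 89, so d = 89.
7^1 ≡ 7 (mod 713)
7^2 ≡ 7^2 = 49 ≡ 49 (mod 713)
7^4 ≡ 49^2 = 2401 ≡ 262 (mod 713)
7^8 ≡ 262^2 = 68644 ≡ 196 (mod 713)
7^16 ≡ 196^2 = 38416 ≡ 627 (mod 713)
7^32 ≡ 627^2 = 393129 ≡ 266 (mod 713)
7^64 ≡ 266^2 = 70756 ≡ 169 (mod 713)
89 = 64 + 16 + 8 + 1 in binary powers of 2.
So 7^89 ≡ 169 · 627 · 196 · 7 ≡ 536 (mod 713).
Squaring chain: 536 → 670 → 423; never reaches −1, so base 7 is a Miller–Rabin witness that 713 is composite.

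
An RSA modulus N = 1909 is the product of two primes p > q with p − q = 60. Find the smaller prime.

Since p = q + 60, we have 1909 = q(q + 60), so q² + 60q − 1909 = 0.
Discriminant: 60² + 4·1909 = 3600 + 7636 = 11236; √11236 = 106.
q = (−60 + 106)/2 = 23, and p = q + 60 = 83.
Check: 23 · 83 = 1909.

23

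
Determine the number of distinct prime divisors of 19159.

19159 = 7^2 · 391
391 = 17 · 23
19159 = 7^2 · 17 · 23, which has 3 distinct prime factors.

3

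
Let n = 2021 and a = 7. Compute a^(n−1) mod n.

7^1 ≡ 7 (mod 2021)
7^2 ≡ 7^2 = 49 ≡ 49 (mod 2021)
7^4 ≡ 49^2 = 2401 ≡ 380 (mod 2021)
7^8 ≡ 380^2 = 144400 ≡ 909 (mod 2021)
7^16 ≡ 909^2 = 826281 ≡ 1713 (mod 2021)
7^32 ≡ 1713^2 = 2934369 ≡ 1898 (mod 2021)
7^64 ≡ 1898^2 = 3602404 ≡ 982 (mod 2021)
7^128 ≡ 982^2 = 964324 ≡ 307 (mod 2021)
7^256 ≡ 307^2 = 94249 ≡ 1283 (mod 2021)
7^512 ≡ 1283^2 = 1646089 ≡ 995 (mod 2021)
7^1024 ≡ 995^2 = 990025 ≡ 1756 (mod 2021)
2020 = 1024 + 512 + 256 + 128 + 64 + 32 + 4 in binary powers of 2.
So 7^2020 ≡ 1756 · 995 · 1283 · 307 · 982 · 1898 · 380 ≡ 294 (mod 2021).
Since 294 ≠ 1, base 7 is a Fermat witness: 2021 is composite.

294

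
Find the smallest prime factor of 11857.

11857 is odd.
Digit sum 22, not divisible by 3.
Ends in 7: not divisible by 5.
7: 11857 = 7·1693 + 6
11: 11857 = 11·1077 + 10
13: 11857 = 13·912 + 1
17: 11857 = 17·697 + 8
19: 11857 = 19·624 + 1
23: 11857 = 23·515 + 12
29: 11857 = 29·408 + 25
31: 11857 = 31·382 + 15
37: 11857 = 37·320 + 17
41: 11857 = 41·289 + 8
43: 11857 = 43·275 + 32
47: 11857 = 47·252 + 13
53: 11857 = 53·223 + 38
59: 11857 = 59·200 + 57
61: 11857 = 61·194 + 23
67: 11857 = 67·176 + 65
71: 11857 = 71·167

71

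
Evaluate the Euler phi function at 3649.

Factor: 3649 = 41 · 89.
φ(3649) = (41−1) · (89−1) = 40 · 88 = 3520.

3520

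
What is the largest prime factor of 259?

37

259 = 7 · 37
37 is prime.
So 259 = 7 · 37; the largest prime factor is 37.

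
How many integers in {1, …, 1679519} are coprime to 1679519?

1636096

Factor: 1679519 = 89 · 113 · 167.
φ(1679519) = (89−1) · (113−1) · (167−1) = 88 · 112 · 166 = 1636096.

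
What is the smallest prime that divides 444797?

444797 is odd.
Digit sum 35, not divisible by 3.
Ends in 7: not divisible by 5.
7: 444797 = 7·63542 + 3
11: 444797 = 11·40436 + 1
13: 444797 = 13·34215 + 2
17: 444797 = 17·26164 + 9
19: 444797 = 19·23410 + 7
23: 444797 = 23·19339

23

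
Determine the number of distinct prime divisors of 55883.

55883 = 29 · 1927
1927 = 41 · 47
55883 = 29 · 41 · 47, which has 3 distinct prime factors.

3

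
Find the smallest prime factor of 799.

799 is odd.
Digit sum 25, not divisible by 3.
Ends in 9: not divisible by 5.
7: 799 = 7·114 + 1
11: 799 = 11·72 + 7
13: 799 = 13·61 + 6
17: 799 = 17·47

17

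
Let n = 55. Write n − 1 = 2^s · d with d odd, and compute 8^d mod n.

2

55 − 1 = 54 = 2^1 · 27, so d = 27.
8^1 ≡ 8 (mod 55)
8^2 ≡ 8^2 = 64 ≡ 9 (mod 55)
8^4 ≡ 9^2 = 81 ≡ 26 (mod 55)
8^8 ≡ 26^2 = 676 ≡ 16 (mod 55)
8^16 ≡ 16^2 = 256 ≡ 36 (mod 55)
27 = 16 + 8 + 2 + 1 in binary powers of 2.
So 8^27 ≡ 36 · 16 · 9 · 8 ≡ 2 (mod 55).
Squaring chain: 2; never reaches −1, so base 8 is a Miller–Rabin witness that 55 is composite.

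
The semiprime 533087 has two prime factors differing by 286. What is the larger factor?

887

Since p = q + 286, we have 533087 = q(q + 286), so q² + 286q − 533087 = 0.
Discriminant: 286² + 4·533087 = 81796 + 2132348 = 2214144; √2214144 = 1488.
q = (−286 + 1488)/2 = 601, and p = q + 286 = 887.
Check: 601 · 887 = 533087.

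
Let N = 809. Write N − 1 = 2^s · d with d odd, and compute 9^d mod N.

491

809 − 1 = 808 = 2^3 · 101, so d = 101.
9^1 ≡ 9 (mod 809)
9^2 ≡ 9^2 = 81 ≡ 81 (mod 809)
9^4 ≡ 81^2 = 6561 ≡ 89 (mod 809)
9^8 ≡ 89^2 = 7921 ≡ 640 (mod 809)
9^16 ≡ 640^2 = 409600 ≡ 246 (mod 809)
9^32 ≡ 246^2 = 60516 ≡ 650 (mod 809)
9^64 ≡ 650^2 = 422500 ≡ 202 (mod 809)
101 = 64 + 32 + 4 + 1 in binary powers of 2.
So 9^101 ≡ 202 · 650 · 89 · 9 ≡ 491 (mod 809).
Squaring chain: 491 → 808 → 1; reaches −1, so base 9 does not prove 809 composite.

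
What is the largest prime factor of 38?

38 = 2 · 19
19 is prime.
So 38 = 2 · 19; the largest prime factor is 19.

19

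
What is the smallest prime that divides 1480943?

1480943 is odd.
Digit sum 29, not divisible by 3.
Ends in 3: not divisible by 5.
7: 1480943 = 7·211563 + 2
11: 1480943 = 11·134631 + 2
13: 1480943 = 13·113918 + 9
17: 1480943 = 17·87114 + 5
19: 1480943 = 19·77944 + 7
23: 1480943 = 23·64388 + 19
29: 1480943 = 29·51067

29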